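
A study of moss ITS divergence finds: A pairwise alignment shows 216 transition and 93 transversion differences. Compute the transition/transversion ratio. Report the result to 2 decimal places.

2.32

R = 216/93 = 2.322580… ≈ 2.32 (to 2 d.p.).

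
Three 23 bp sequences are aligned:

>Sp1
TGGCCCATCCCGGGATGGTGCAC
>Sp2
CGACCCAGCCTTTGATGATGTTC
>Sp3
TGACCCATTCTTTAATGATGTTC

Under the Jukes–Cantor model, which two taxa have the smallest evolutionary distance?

Sp1–Sp2: 9/23 differ, p = 0.391, d = 0.553.
Sp1–Sp3: 9/23 differ, p = 0.391, d = 0.553.
Sp2–Sp3: 4/23 differ, p = 0.174, d = 0.198.
The smallest distance is between Sp2 and Sp3.

Sp2 and Sp3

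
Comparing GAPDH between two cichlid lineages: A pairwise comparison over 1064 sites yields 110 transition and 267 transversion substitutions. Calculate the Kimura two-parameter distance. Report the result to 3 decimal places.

0.480

P = 110/1064 ≈ 0.103383 and Q = 267/1064 ≈ 0.25094.
Under the Kimura two-parameter model, d = −½ ln(1 − 2P − Q) − ¼ ln(1 − 2Q).
1 − 2P − Q = 0.542294, giving −½ ln(0.542294) = 0.305973.
1 − 2Q = 0.49812, giving −¼ ln(0.49812) = 0.174229.
d = 0.305973 + 0.174229 = 0.480202.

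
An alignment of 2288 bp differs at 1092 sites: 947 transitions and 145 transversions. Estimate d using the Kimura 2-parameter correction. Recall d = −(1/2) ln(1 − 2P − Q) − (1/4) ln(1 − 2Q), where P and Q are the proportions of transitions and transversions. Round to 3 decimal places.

1.143

P = 947/2288 ≈ 0.413899 and Q = 145/2288 ≈ 0.063374.
Under the Kimura two-parameter model, d = −½ ln(1 − 2P − Q) − ¼ ln(1 − 2Q).
1 − 2P − Q = 0.108828, giving −½ ln(0.108828) = 1.108993.
1 − 2Q = 0.873252, giving −¼ ln(0.873252) = 0.033883.
d = 1.108993 + 0.033883 = 1.142876.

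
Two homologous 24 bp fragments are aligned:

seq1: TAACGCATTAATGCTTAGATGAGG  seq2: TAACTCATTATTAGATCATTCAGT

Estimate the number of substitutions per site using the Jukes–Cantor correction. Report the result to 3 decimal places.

0.608

The sequences differ at 10 of 24 sites (5, 11, 13, 14, 15, 17, 18, 19, 21, 24), so p = 10/24 ≈ 0.416667.
d = −(3/4) ln(1 − 4p/3) = −0.75 ln(1 − 0.555556) = −0.75 ln(0.444444)
  = −0.75 × (-0.810931) = 0.608198 substitutions/site.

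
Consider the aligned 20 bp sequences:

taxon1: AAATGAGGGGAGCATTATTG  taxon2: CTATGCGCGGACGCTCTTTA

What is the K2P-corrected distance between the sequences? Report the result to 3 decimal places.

Of 20 sites, 2 differences are transitions and 8 are transversions, so P = 2/20 = 0.1 and Q = 8/20 = 0.4.
Under the Kimura two-parameter model, d = −½ ln(1 − 2P − Q) − ¼ ln(1 − 2Q).
1 − 2P − Q = 0.4, giving −½ ln(0.4) = 0.458145.
1 − 2Q = 0.2, giving −¼ ln(0.2) = 0.402359.
d = 0.458145 + 0.402359 = 0.860504.

0.861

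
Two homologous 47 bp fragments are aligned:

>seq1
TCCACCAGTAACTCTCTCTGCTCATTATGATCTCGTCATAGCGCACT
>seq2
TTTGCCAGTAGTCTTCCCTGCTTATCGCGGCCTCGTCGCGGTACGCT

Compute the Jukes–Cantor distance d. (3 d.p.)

The sequences differ at 20 of 47 sites, so p = 20/47 ≈ 0.425532.
d = −(3/4) ln(1 − 4p/3) = −0.75 ln(1 − 0.567376) = −0.75 ln(0.432624)
  = −0.75 × (-0.837886) = 0.628415 substitutions/site.

0.628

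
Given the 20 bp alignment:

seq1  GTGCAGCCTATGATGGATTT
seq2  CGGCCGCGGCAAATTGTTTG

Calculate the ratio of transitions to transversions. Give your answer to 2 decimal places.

Transitions are A↔G and C↔T; transversions are all other mismatches.
Transitions: 1. Transversions: 10.
R = 1/10 = 0.10.

0.10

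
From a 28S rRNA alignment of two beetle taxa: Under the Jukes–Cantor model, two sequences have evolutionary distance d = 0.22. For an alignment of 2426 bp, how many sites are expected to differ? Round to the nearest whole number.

Invert JC69: p = (3/4)(1 − e^(−4d/3)) = 0.75 × (1 − e^(-0.293333)) = 0.75 × (1 − 0.745774) = 0.190670.
Expected differing sites = pL ≈ 0.190670 × 2426 = 462.56542 ≈ 463.

463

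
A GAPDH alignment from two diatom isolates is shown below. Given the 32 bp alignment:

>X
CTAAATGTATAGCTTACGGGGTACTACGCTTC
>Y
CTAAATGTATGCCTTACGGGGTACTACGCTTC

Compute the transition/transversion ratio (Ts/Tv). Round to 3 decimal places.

Transitions are A↔G and C↔T; transversions are all other mismatches.
Transitions: 1. Transversions: 1.
R = 1/1 = 1.000.

1.000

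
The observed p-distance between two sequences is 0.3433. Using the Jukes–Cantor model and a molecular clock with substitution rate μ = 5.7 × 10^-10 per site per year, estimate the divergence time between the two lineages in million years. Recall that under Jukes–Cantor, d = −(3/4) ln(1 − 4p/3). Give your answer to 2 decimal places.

402.63

d = −(3/4) ln(1 − 4p/3) = −0.75 ln(1 − 0.457733) = −0.75 ln(0.542267)
  = −0.75 × (-0.611997) = 0.458998 substitutions/site.
Under a molecular clock d = 2μt, so t = d/(2μ) = 0.458998 / (2 × 5.7 × 10^-10) = 402.63 million years.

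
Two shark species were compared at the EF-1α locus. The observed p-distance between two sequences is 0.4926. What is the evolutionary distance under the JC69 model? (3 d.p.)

0.802

d = −(3/4) ln(1 − 4p/3) = −0.75 ln(1 − 0.6568) = −0.75 ln(0.3432)
  = −0.75 × (-1.069442) = 0.802082 substitutions/site.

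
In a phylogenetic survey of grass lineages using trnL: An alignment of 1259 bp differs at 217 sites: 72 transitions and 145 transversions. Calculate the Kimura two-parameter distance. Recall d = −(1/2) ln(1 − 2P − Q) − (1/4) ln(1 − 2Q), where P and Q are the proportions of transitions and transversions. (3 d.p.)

0.196

P = 72/1259 ≈ 0.057188 and Q = 145/1259 ≈ 0.115171.
Under the Kimura two-parameter model, d = −½ ln(1 − 2P − Q) − ¼ ln(1 − 2Q).
1 − 2P − Q = 0.770453, giving −½ ln(0.770453) = 0.130388.
1 − 2Q = 0.769658, giving −¼ ln(0.769658) = 0.065452.
d = 0.130388 + 0.065452 = 0.195840.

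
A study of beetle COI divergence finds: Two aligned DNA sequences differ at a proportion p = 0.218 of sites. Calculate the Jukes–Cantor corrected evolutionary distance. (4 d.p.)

d = −(3/4) ln(1 − 4p/3) = −0.75 ln(1 − 0.290667) = −0.75 ln(0.709333)
  = −0.75 × (-0.343430) = 0.257573 substitutions/site.

0.2576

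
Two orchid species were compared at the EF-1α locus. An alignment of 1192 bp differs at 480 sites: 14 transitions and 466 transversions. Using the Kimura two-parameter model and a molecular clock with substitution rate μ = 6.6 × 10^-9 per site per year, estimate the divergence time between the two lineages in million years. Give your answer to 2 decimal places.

P = 14/1192 ≈ 0.011745 and Q = 466/1192 ≈ 0.39094.
Under the Kimura two-parameter model, d = −½ ln(1 − 2P − Q) − ¼ ln(1 − 2Q).
1 − 2P − Q = 0.58557, giving −½ ln(0.58557) = 0.267585.
1 − 2Q = 0.21812, giving −¼ ln(0.21812) = 0.380677.
d = 0.267585 + 0.380677 = 0.648262.
Under a molecular clock d = 2μt, so t = d/(2μ) = 0.648262 / (2 × 6.6 × 10^-9) = 49.11 million years.

49.11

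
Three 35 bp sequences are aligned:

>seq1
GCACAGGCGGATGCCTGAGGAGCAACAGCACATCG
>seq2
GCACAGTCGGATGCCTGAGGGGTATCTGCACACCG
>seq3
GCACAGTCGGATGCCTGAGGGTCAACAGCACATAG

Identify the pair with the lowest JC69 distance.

seq1–seq2: 6/35 differ, p = 0.171, d = 0.195.
seq1–seq3: 4/35 differ, p = 0.114, d = 0.124.
seq2–seq3: 6/35 differ, p = 0.171, d = 0.195.
The smallest distance is between seq1 and seq3.

seq1 and seq3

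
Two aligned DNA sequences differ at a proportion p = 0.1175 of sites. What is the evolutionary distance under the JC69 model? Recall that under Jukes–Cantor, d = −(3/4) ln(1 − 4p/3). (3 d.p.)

d = −(3/4) ln(1 − 4p/3) = −0.75 ln(1 − 0.156667) = −0.75 ln(0.843333)
  = −0.75 × (-0.170393) = 0.127795 substitutions/site.

0.128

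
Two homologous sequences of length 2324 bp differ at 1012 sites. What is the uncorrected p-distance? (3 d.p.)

0.435

p = 1012/2324 = 0.435456… ≈ 0.435 (to 3 d.p.).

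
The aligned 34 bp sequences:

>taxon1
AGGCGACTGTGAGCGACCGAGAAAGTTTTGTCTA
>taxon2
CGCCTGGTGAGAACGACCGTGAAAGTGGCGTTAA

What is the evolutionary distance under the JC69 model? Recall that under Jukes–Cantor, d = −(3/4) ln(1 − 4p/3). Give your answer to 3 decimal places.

The sequences differ at 13 of 34 sites, so p = 13/34 ≈ 0.382353.
d = −(3/4) ln(1 − 4p/3) = −0.75 ln(1 − 0.509804) = −0.75 ln(0.490196)
  = −0.75 × (-0.712950) = 0.534713 substitutions/site.

0.535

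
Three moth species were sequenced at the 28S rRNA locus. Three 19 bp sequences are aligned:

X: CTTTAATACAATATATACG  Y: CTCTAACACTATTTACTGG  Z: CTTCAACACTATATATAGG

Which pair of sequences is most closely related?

X–Y: 7/19 differ, p = 0.368, d = 0.507.
X–Z: 4/19 differ, p = 0.211, d = 0.247.
Y–Z: 5/19 differ, p = 0.263, d = 0.324.
The smallest distance is between X and Z.

X and Z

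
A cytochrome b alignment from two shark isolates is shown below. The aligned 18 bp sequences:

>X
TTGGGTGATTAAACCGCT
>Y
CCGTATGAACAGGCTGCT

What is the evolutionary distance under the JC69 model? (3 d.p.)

The sequences differ at 9 of 18 sites (1, 2, 4, 5, 9, 10, 12, 13, 15), so p = 9/18 = 0.5.
d = −(3/4) ln(1 − 4p/3) = −0.75 ln(1 − 0.666667) = −0.75 ln(0.333333)
  = −0.75 × (-1.098613) = 0.823960 substitutions/site.

0.824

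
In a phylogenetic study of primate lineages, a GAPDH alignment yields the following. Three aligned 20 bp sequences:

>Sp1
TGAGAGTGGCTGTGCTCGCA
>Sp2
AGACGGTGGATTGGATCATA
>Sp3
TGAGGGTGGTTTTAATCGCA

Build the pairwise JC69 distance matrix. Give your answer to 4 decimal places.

Sp1–Sp2: 9/20 sites differ → p = 0.45, d = −0.75 ln(1 − 0.6) = 0.687218 ≈ 0.6872.
Sp1–Sp3: 5/20 sites differ → p = 0.25, d = −0.75 ln(1 − 0.333333) = 0.304098 ≈ 0.3041.
Sp2–Sp3: 7/20 sites differ → p = 0.35, d = −0.75 ln(1 − 0.466667) = 0.471457 ≈ 0.4715.

d(Sp1,Sp2) = 0.6872, d(Sp1,Sp3) = 0.3041, d(Sp2,Sp3) = 0.4715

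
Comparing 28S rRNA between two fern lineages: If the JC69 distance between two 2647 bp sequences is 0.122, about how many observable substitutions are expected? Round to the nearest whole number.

298

Invert JC69: p = (3/4)(1 − e^(−4d/3)) = 0.75 × (1 − e^(-0.162667)) = 0.75 × (1 − 0.849874) = 0.112595.
Expected differing sites = pL ≈ 0.112595 × 2647 = 298.038965 ≈ 298.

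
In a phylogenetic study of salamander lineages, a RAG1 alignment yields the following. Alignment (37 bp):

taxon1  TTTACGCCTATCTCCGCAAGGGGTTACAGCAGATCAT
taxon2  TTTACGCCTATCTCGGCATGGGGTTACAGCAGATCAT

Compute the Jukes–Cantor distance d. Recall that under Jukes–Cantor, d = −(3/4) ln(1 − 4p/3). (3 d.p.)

0.056

The sequences differ at 2 of 37 sites (15, 19), so p = 2/37 ≈ 0.054054.
d = −(3/4) ln(1 − 4p/3) = −0.75 ln(1 − 0.072072) = −0.75 ln(0.927928)
  = −0.75 × (-0.074801) = 0.056101 substitutions/site.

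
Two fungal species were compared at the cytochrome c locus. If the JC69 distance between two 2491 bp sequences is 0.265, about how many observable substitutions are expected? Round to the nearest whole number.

Invert JC69: p = (3/4)(1 − e^(−4d/3)) = 0.75 × (1 − e^(-0.353333)) = 0.75 × (1 − 0.702343) = 0.223243.
Expected differing sites = pL ≈ 0.223243 × 2491 = 556.098313 ≈ 556.

556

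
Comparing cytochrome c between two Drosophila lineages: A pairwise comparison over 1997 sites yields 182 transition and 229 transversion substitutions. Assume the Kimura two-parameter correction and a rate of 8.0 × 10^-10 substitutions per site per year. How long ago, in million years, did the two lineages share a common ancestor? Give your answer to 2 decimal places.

P = 182/1997 ≈ 0.091137 and Q = 229/1997 ≈ 0.114672.
Under the Kimura two-parameter model, d = −½ ln(1 − 2P − Q) − ¼ ln(1 − 2Q).
1 − 2P − Q = 0.703054, giving −½ ln(0.703054) = 0.176161.
1 − 2Q = 0.770656, giving −¼ ln(0.770656) = 0.065128.
d = 0.176161 + 0.065128 = 0.241289.
Under a molecular clock d = 2μt, so t = d/(2μ) = 0.241289 / (2 × 8.0 × 10^-10) = 150.81 million years.

150.81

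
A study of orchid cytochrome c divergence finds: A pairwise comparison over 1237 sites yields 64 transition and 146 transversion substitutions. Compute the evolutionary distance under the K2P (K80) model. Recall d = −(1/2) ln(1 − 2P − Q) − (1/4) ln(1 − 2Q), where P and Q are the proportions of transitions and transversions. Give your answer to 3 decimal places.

P = 64/1237 ≈ 0.051738 and Q = 146/1237 ≈ 0.118027.
Under the Kimura two-parameter model, d = −½ ln(1 − 2P − Q) − ¼ ln(1 − 2Q).
1 − 2P − Q = 0.778497, giving −½ ln(0.778497) = 0.125195.
1 − 2Q = 0.763946, giving −¼ ln(0.763946) = 0.067315.
d = 0.125195 + 0.067315 = 0.192510.

0.193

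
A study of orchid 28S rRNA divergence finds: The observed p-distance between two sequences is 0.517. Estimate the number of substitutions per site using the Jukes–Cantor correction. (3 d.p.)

d = −(3/4) ln(1 − 4p/3) = −0.75 ln(1 − 0.689333) = −0.75 ln(0.310667)
  = −0.75 × (-1.169034) = 0.876776 substitutions/site.

0.877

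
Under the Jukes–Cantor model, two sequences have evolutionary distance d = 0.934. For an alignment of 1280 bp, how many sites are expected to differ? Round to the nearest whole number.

684

Invert JC69: p = (3/4)(1 − e^(−4d/3)) = 0.75 × (1 − e^(-1.245333)) = 0.75 × (1 − 0.287845) = 0.534116.
Expected differing sites = pL ≈ 0.534116 × 1280 = 683.66848 ≈ 684.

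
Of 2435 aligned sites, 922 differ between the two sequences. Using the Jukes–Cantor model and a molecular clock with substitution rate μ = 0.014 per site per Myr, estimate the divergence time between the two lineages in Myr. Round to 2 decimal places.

p = 922/2435 ≈ 0.378645.
d = −(3/4) ln(1 − 4p/3) = −0.75 ln(1 − 0.50486) = −0.75 ln(0.49514)
  = −0.75 × (-0.702915) = 0.527186 substitutions/site.
Under a molecular clock d = 2μt, so t = d/(2μ) = 0.527186 / (2 × 0.014) = 18.83 Myr.

18.83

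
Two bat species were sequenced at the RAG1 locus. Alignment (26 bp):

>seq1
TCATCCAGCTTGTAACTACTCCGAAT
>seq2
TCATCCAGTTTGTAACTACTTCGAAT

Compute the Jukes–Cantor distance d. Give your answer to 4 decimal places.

0.0812

The sequences differ at 2 of 26 sites (9, 21), so p = 2/26 ≈ 0.076923.
d = −(3/4) ln(1 − 4p/3) = −0.75 ln(1 − 0.102564) = −0.75 ln(0.897436)
  = −0.75 × (-0.108213) = 0.081160 substitutions/site.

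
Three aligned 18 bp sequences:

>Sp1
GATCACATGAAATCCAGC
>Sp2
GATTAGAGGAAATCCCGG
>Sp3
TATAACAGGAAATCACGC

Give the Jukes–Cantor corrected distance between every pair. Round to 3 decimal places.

Sp1–Sp2: 5/18 sites differ → p ≈ 0.277778, d = −0.75 ln(1 − 0.370371) = 0.346968 ≈ 0.347.
Sp1–Sp3: 5/18 sites differ → p ≈ 0.277778, d = −0.75 ln(1 − 0.370371) = 0.346968 ≈ 0.347.
Sp2–Sp3: 5/18 sites differ → p ≈ 0.277778, d = −0.75 ln(1 − 0.370371) = 0.346968 ≈ 0.347.

d(Sp1,Sp2) = 0.347, d(Sp1,Sp3) = 0.347, d(Sp2,Sp3) = 0.347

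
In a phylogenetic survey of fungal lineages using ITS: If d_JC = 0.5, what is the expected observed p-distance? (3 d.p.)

0.365

p = (3/4)(1 − e^(−4d/3)) = 0.75 × (1 − e^(-0.666667)) = 0.75 × (1 − 0.513417) = 0.364937.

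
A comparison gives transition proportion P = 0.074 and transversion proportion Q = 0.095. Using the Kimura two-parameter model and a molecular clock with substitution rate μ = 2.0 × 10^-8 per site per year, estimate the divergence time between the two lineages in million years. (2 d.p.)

4.80

Under the Kimura two-parameter model, d = −½ ln(1 − 2P − Q) − ¼ ln(1 − 2Q).
1 − 2P − Q = 0.757, giving −½ ln(0.757) = 0.139196.
1 − 2Q = 0.81, giving −¼ ln(0.81) = 0.052680.
d = 0.139196 + 0.052680 = 0.191876.
Under a molecular clock d = 2μt, so t = d/(2μ) = 0.191876 / (2 × 2.0 × 10^-8) = 4.80 million years.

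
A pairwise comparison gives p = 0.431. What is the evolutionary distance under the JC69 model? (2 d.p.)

0.64

d = −(3/4) ln(1 − 4p/3) = −0.75 ln(1 − 0.574667) = −0.75 ln(0.425333)
  = −0.75 × (-0.854883) = 0.641162 substitutions/site.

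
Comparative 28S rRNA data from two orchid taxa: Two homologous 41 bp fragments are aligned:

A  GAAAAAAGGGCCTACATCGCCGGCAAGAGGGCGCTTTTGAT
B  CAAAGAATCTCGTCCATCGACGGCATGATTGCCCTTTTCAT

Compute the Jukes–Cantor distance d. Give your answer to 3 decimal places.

The sequences differ at 13 of 41 sites, so p = 13/41 ≈ 0.317073.
d = −(3/4) ln(1 − 4p/3) = −0.75 ln(1 − 0.422764) = −0.75 ln(0.577236)
  = −0.75 × (-0.549504) = 0.412128 substitutions/site.

0.412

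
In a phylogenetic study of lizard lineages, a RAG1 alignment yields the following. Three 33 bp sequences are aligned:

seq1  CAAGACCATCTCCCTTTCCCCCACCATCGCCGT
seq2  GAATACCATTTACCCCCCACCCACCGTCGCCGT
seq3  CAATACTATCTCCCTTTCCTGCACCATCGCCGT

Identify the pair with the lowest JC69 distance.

seq1–seq2: 9/33 differ, p = 0.273, d = 0.339.
seq1–seq3: 4/33 differ, p = 0.121, d = 0.132.
seq2–seq3: 11/33 differ, p = 0.333, d = 0.441.
The smallest distance is between seq1 and seq3.

seq1 and seq3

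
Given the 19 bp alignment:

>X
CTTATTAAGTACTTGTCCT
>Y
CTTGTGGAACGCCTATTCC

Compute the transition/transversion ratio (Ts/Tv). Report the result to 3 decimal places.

Transitions are A↔G and C↔T; transversions are all other mismatches.
Transitions: 9. Transversions: 1.
R = 9/1 = 9.000.

9.000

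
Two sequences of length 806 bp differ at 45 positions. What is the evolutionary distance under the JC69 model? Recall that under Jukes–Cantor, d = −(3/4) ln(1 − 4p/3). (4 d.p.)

0.0580

p = 45/806 ≈ 0.055831.
d = −(3/4) ln(1 − 4p/3) = −0.75 ln(1 − 0.074441) = −0.75 ln(0.925559)
  = −0.75 × (-0.077357) = 0.058018 substitutions/site.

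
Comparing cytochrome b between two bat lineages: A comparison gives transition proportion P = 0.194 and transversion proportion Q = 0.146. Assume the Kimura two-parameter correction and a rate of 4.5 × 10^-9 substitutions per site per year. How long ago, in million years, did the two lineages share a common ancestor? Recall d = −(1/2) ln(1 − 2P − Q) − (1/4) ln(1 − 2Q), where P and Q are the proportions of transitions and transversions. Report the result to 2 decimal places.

Under the Kimura two-parameter model, d = −½ ln(1 − 2P − Q) − ¼ ln(1 − 2Q).
1 − 2P − Q = 0.466, giving −½ ln(0.466) = 0.381785.
1 − 2Q = 0.708, giving −¼ ln(0.708) = 0.086328.
d = 0.381785 + 0.086328 = 0.468113.
Under a molecular clock d = 2μt, so t = d/(2μ) = 0.468113 / (2 × 4.5 × 10^-9) = 52.01 million years.

52.01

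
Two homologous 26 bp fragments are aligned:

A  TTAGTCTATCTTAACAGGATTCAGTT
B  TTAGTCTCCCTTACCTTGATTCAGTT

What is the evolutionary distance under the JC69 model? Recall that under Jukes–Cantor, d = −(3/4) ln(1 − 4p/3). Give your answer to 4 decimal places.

The sequences differ at 5 of 26 sites (8, 9, 14, 16, 17), so p = 5/26 ≈ 0.192308.
d = −(3/4) ln(1 − 4p/3) = −0.75 ln(1 − 0.256411) = −0.75 ln(0.743589)
  = −0.75 × (-0.296267) = 0.222200 substitutions/site.

0.2222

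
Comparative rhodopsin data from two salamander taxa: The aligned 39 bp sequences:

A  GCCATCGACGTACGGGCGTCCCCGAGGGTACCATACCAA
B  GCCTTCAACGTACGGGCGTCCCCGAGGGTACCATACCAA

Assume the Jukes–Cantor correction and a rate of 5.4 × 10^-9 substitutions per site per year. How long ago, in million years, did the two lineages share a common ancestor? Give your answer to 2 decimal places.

4.92

The sequences differ at 2 of 39 sites (4, 7), so p = 2/39 ≈ 0.051282.
d = −(3/4) ln(1 − 4p/3) = −0.75 ln(1 − 0.068376) = −0.75 ln(0.931624)
  = −0.75 × (-0.070826) = 0.053120 substitutions/site.
Under a molecular clock d = 2μt, so t = d/(2μ) = 0.053120 / (2 × 5.4 × 10^-9) = 4.92 million years.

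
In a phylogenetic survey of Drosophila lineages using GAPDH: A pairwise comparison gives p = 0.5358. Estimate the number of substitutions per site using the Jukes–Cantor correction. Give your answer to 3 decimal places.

d = −(3/4) ln(1 − 4p/3) = −0.75 ln(1 − 0.7144) = −0.75 ln(0.2856)
  = −0.75 × (-1.253163) = 0.939872 substitutions/site.

0.940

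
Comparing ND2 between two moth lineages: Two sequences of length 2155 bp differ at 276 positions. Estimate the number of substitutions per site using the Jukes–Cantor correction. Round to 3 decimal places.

p = 276/2155 ≈ 0.128074.
d = −(3/4) ln(1 − 4p/3) = −0.75 ln(1 − 0.170765) = −0.75 ln(0.829235)
  = −0.75 × (-0.187252) = 0.140439 substitutions/site.

0.140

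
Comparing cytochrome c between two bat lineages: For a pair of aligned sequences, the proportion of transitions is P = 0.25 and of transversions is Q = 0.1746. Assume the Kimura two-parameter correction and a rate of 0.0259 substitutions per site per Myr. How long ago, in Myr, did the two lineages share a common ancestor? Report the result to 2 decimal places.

12.91

Under the Kimura two-parameter model, d = −½ ln(1 − 2P − Q) − ¼ ln(1 − 2Q).
1 − 2P − Q = 0.3254, giving −½ ln(0.3254) = 0.561350.
1 − 2Q = 0.6508, giving −¼ ln(0.6508) = 0.107388.
d = 0.561350 + 0.107388 = 0.668738.
Under a molecular clock d = 2μt, so t = d/(2μ) = 0.668738 / (2 × 0.0259) = 12.91 Myr.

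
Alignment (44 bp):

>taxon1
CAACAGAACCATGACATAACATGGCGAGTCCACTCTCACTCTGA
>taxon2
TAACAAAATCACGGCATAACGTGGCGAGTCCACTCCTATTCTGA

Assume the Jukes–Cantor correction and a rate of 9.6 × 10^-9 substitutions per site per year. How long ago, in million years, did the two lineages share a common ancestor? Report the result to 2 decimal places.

The sequences differ at 9 of 44 sites (1, 6, 9, 12, 14, 21, 36, 37, 39), so p = 9/44 ≈ 0.204545.
d = −(3/4) ln(1 − 4p/3) = −0.75 ln(1 − 0.272727) = −0.75 ln(0.727273)
  = −0.75 × (-0.318453) = 0.238840 substitutions/site.
Under a molecular clock d = 2μt, so t = d/(2μ) = 0.238840 / (2 × 9.6 × 10^-9) = 12.44 million years.

12.44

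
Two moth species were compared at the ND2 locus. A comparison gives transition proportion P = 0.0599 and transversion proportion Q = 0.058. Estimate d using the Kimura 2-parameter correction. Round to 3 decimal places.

0.129

Under the Kimura two-parameter model, d = −½ ln(1 − 2P − Q) − ¼ ln(1 − 2Q).
1 − 2P − Q = 0.8222, giving −½ ln(0.8222) = 0.097886.
1 − 2Q = 0.884, giving −¼ ln(0.884) = 0.030825.
d = 0.097886 + 0.030825 = 0.128711.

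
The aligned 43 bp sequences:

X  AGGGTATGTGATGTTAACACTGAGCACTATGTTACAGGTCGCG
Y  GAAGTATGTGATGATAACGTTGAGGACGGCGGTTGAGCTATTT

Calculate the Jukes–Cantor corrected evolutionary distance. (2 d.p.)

0.61

The sequences differ at 18 of 43 sites, so p = 18/43 ≈ 0.418605.
d = −(3/4) ln(1 − 4p/3) = −0.75 ln(1 − 0.55814) = −0.75 ln(0.44186)
  = −0.75 × (-0.816762) = 0.612572 substitutions/site.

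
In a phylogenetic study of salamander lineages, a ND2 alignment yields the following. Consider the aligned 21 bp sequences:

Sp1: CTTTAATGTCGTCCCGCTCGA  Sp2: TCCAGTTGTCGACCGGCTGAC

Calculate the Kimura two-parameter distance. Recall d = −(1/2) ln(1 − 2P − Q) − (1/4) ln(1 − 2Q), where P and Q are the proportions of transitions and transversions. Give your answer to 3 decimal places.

Of 21 sites, 5 differences are transitions and 6 are transversions, so P = 5/21 ≈ 0.238095 and Q = 6/21 ≈ 0.285714.
Under the Kimura two-parameter model, d = −½ ln(1 − 2P − Q) − ¼ ln(1 − 2Q).
1 − 2P − Q = 0.238096, giving −½ ln(0.238096) = 0.717541.
1 − 2Q = 0.428572, giving −¼ ln(0.428572) = 0.211824.
d = 0.717541 + 0.211824 = 0.929365.

0.929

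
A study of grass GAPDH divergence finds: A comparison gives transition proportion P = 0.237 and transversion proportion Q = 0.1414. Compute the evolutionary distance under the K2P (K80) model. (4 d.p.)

Under the Kimura two-parameter model, d = −½ ln(1 − 2P − Q) − ¼ ln(1 − 2Q).
1 − 2P − Q = 0.3846, giving −½ ln(0.3846) = 0.477776.
1 − 2Q = 0.7172, giving −¼ ln(0.7172) = 0.083100.
d = 0.477776 + 0.083100 = 0.560876.

0.5609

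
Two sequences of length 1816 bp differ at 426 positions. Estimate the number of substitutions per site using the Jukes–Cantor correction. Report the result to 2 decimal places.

p = 426/1816 ≈ 0.234581.
d = −(3/4) ln(1 − 4p/3) = −0.75 ln(1 − 0.312775) = −0.75 ln(0.687225)
  = −0.75 × (-0.375094) = 0.281321 substitutions/site.

0.28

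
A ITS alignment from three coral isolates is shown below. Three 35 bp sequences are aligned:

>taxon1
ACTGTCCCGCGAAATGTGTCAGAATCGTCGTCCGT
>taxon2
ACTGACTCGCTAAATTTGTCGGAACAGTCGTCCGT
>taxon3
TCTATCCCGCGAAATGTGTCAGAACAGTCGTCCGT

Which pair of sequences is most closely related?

taxon1 and taxon3

taxon1–taxon2: 7/35 differ, p = 0.200, d = 0.233.
taxon1–taxon3: 4/35 differ, p = 0.114, d = 0.124.
taxon2–taxon3: 7/35 differ, p = 0.200, d = 0.233.
The smallest distance is between taxon1 and taxon3.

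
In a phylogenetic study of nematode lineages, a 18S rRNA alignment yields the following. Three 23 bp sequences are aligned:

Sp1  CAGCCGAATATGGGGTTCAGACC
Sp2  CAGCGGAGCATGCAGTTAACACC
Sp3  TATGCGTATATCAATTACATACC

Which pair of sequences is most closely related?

Sp1 and Sp2

Sp1–Sp2: 7/23 differ, p = 0.304, d = 0.390.
Sp1–Sp3: 10/23 differ, p = 0.435, d = 0.650.
Sp2–Sp3: 13/23 differ, p = 0.565, d = 1.051.
The smallest distance is between Sp1 and Sp2.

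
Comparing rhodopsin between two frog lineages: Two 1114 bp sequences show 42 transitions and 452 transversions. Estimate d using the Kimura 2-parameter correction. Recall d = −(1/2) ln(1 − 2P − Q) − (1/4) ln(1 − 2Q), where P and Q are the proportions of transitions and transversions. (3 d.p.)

P = 42/1114 ≈ 0.037702 and Q = 452/1114 ≈ 0.405745.
Under the Kimura two-parameter model, d = −½ ln(1 − 2P − Q) − ¼ ln(1 − 2Q).
1 − 2P − Q = 0.518851, giving −½ ln(0.518851) = 0.328069.
1 − 2Q = 0.18851, giving −¼ ln(0.18851) = 0.417151.
d = 0.328069 + 0.417151 = 0.745220.

0.745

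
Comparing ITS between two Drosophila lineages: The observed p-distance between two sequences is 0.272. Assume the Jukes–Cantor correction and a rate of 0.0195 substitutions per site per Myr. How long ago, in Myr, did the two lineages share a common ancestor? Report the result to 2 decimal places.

d = −(3/4) ln(1 − 4p/3) = −0.75 ln(1 − 0.362667) = −0.75 ln(0.637333)
  = −0.75 × (-0.450463) = 0.337847 substitutions/site.
Under a molecular clock d = 2μt, so t = d/(2μ) = 0.337847 / (2 × 0.0195) = 8.66 Myr.

8.66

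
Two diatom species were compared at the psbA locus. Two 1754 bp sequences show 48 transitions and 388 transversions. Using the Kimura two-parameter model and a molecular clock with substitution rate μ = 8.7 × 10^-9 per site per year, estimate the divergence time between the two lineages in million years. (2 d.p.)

P = 48/1754 ≈ 0.027366 and Q = 388/1754 ≈ 0.221209.
Under the Kimura two-parameter model, d = −½ ln(1 − 2P − Q) − ¼ ln(1 − 2Q).
1 − 2P − Q = 0.724059, giving −½ ln(0.724059) = 0.161441.
1 − 2Q = 0.557582, giving −¼ ln(0.557582) = 0.146036.
d = 0.161441 + 0.146036 = 0.307477.
Under a molecular clock d = 2μt, so t = d/(2μ) = 0.307477 / (2 × 8.7 × 10^-9) = 17.67 million years.

17.67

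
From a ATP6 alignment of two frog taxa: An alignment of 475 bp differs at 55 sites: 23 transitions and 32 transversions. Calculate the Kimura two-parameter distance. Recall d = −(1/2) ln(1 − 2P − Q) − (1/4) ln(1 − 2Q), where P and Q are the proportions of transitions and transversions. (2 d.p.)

P = 23/475 ≈ 0.048421 and Q = 32/475 ≈ 0.067368.
Under the Kimura two-parameter model, d = −½ ln(1 − 2P − Q) − ¼ ln(1 − 2Q).
1 − 2P − Q = 0.83579, giving −½ ln(0.83579) = 0.089689.
1 − 2Q = 0.865264, giving −¼ ln(0.865264) = 0.036180.
d = 0.089689 + 0.036180 = 0.125869.

0.13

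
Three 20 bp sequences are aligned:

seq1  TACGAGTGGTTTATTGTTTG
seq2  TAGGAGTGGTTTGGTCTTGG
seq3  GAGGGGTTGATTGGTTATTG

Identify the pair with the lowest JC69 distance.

seq1 and seq2

seq1–seq2: 5/20 differ, p = 0.250, d = 0.304.
seq1–seq3: 9/20 differ, p = 0.450, d = 0.687.
seq2–seq3: 7/20 differ, p = 0.350, d = 0.471.
The smallest distance is between seq1 and seq2.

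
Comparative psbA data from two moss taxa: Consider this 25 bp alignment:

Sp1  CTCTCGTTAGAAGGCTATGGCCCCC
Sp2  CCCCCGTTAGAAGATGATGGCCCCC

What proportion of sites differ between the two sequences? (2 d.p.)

The sequences differ at 5 of 25 positions (sites 2, 4, 14, 15, 16).
p = 5/25 = 0.20.

0.20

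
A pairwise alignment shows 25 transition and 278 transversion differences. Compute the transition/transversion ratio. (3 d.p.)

0.090

R = 25/278 = 0.089928… ≈ 0.090 (to 3 d.p.).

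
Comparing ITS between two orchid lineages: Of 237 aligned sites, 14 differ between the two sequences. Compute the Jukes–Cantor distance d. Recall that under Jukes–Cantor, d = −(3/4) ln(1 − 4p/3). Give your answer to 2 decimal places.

p = 14/237 ≈ 0.059072.
d = −(3/4) ln(1 − 4p/3) = −0.75 ln(1 − 0.078763) = −0.75 ln(0.921237)
  = −0.75 × (-0.082038) = 0.061529 substitutions/site.

0.06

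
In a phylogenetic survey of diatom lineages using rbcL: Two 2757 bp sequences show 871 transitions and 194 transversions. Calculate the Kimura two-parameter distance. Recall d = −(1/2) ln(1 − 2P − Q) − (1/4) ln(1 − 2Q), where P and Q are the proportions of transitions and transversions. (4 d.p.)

P = 871/2757 ≈ 0.315923 and Q = 194/2757 ≈ 0.070366.
Under the Kimura two-parameter model, d = −½ ln(1 − 2P − Q) − ¼ ln(1 − 2Q).
1 − 2P − Q = 0.297788, giving −½ ln(0.297788) = 0.605687.
1 − 2Q = 0.859268, giving −¼ ln(0.859268) = 0.037919.
d = 0.605687 + 0.037919 = 0.643606.

0.6436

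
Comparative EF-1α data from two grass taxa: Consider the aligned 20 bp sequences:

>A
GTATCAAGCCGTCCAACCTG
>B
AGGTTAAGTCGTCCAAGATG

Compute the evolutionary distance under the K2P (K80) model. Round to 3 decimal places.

Of 20 sites, 4 differences are transitions and 3 are transversions, so P = 4/20 = 0.2 and Q = 3/20 = 0.15.
Under the Kimura two-parameter model, d = −½ ln(1 − 2P − Q) − ¼ ln(1 − 2Q).
1 − 2P − Q = 0.45, giving −½ ln(0.45) = 0.399254.
1 − 2Q = 0.7, giving −¼ ln(0.7) = 0.089169.
d = 0.399254 + 0.089169 = 0.488423.

0.488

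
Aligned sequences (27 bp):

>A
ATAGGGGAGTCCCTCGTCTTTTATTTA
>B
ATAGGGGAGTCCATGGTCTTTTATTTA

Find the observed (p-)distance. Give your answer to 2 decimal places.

0.07

The sequences differ at 2 of 27 positions (sites 13, 15).
p = 2/27 = 0.074074… ≈ 0.07 (to 2 d.p.).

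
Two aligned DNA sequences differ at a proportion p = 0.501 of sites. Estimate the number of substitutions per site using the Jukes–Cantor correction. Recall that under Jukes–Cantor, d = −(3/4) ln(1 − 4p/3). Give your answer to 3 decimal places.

d = −(3/4) ln(1 − 4p/3) = −0.75 ln(1 − 0.668) = −0.75 ln(0.332)
  = −0.75 × (-1.102620) = 0.826965 substitutions/site.

0.827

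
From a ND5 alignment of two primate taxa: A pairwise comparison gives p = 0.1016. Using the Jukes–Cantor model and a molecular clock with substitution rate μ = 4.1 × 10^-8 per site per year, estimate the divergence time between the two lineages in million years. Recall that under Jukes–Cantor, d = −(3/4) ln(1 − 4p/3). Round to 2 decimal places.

d = −(3/4) ln(1 − 4p/3) = −0.75 ln(1 − 0.135467) = −0.75 ln(0.864533)
  = −0.75 × (-0.145566) = 0.109175 substitutions/site.
Under a molecular clock d = 2μt, so t = d/(2μ) = 0.109175 / (2 × 4.1 × 10^-8) = 1.33 million years.

1.33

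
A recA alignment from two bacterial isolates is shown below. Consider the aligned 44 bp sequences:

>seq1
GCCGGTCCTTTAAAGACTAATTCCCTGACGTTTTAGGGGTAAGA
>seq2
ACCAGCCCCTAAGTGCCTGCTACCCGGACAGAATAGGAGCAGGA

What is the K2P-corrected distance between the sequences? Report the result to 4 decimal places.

Of 44 sites, 10 differences are transitions and 9 are transversions, so P = 10/44 ≈ 0.227273 and Q = 9/44 ≈ 0.204545.
Under the Kimura two-parameter model, d = −½ ln(1 − 2P − Q) − ¼ ln(1 − 2Q).
1 − 2P − Q = 0.340909, giving −½ ln(0.340909) = 0.538070.
1 − 2Q = 0.59091, giving −¼ ln(0.59091) = 0.131523.
d = 0.538070 + 0.131523 = 0.669593.

0.6696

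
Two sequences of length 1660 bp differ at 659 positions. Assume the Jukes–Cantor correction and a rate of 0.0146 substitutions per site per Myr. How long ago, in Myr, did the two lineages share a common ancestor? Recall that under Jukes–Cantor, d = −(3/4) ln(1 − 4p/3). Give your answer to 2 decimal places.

p = 659/1660 ≈ 0.396988.
d = −(3/4) ln(1 − 4p/3) = −0.75 ln(1 − 0.529317) = −0.75 ln(0.470683)
  = −0.75 × (-0.753570) = 0.565178 substitutions/site.
Under a molecular clock d = 2μt, so t = d/(2μ) = 0.565178 / (2 × 0.0146) = 19.36 Myr.

19.36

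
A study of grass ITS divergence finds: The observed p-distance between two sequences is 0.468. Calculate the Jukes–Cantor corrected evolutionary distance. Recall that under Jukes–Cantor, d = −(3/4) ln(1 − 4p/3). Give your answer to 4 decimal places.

d = −(3/4) ln(1 − 4p/3) = −0.75 ln(1 − 0.624) = −0.75 ln(0.376)
  = −0.75 × (-0.978166) = 0.733625 substitutions/site.

0.7336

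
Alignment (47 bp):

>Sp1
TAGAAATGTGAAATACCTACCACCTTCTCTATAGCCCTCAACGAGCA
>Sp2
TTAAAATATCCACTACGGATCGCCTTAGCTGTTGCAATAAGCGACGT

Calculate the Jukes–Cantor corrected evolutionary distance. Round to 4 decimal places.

0.6793

The sequences differ at 21 of 47 sites, so p = 21/47 ≈ 0.446809.
d = −(3/4) ln(1 − 4p/3) = −0.75 ln(1 − 0.595745) = −0.75 ln(0.404255)
  = −0.75 × (-0.905709) = 0.679282 substitutions/site.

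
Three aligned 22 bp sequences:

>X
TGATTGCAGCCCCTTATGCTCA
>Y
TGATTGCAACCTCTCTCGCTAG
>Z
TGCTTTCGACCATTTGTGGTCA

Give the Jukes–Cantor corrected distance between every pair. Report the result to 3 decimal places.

d(X,Y) = 0.414, d(X,Z) = 0.497, d(Y,Z) = 0.824

X–Y: 7/22 sites differ → p ≈ 0.318182, d = −0.75 ln(1 − 0.424243) = 0.414052 ≈ 0.414.
X–Z: 8/22 sites differ → p ≈ 0.363636, d = −0.75 ln(1 − 0.484848) = 0.497470 ≈ 0.497.
Y–Z: 11/22 sites differ → p = 0.5, d = −0.75 ln(1 − 0.666667) = 0.823960 ≈ 0.824.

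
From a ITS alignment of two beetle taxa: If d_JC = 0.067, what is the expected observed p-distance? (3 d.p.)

p = (3/4)(1 − e^(−4d/3)) = 0.75 × (1 − e^(-0.089333)) = 0.75 × (1 − 0.914541) = 0.064094.

0.064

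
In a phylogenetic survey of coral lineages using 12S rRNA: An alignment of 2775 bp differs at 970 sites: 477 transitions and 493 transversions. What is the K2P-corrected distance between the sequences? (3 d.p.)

0.478

P = 477/2775 ≈ 0.171892 and Q = 493/2775 ≈ 0.177658.
Under the Kimura two-parameter model, d = −½ ln(1 − 2P − Q) − ¼ ln(1 − 2Q).
1 − 2P − Q = 0.478558, giving −½ ln(0.478558) = 0.368489.
1 − 2Q = 0.644684, giving −¼ ln(0.644684) = 0.109749.
d = 0.368489 + 0.109749 = 0.478238.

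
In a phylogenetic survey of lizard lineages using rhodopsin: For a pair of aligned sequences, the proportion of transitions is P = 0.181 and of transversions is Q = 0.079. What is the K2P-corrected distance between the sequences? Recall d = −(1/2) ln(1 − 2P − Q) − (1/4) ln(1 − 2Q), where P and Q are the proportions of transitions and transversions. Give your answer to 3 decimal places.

0.334

Under the Kimura two-parameter model, d = −½ ln(1 − 2P − Q) − ¼ ln(1 − 2Q).
1 − 2P − Q = 0.559, giving −½ ln(0.559) = 0.290803.
1 − 2Q = 0.842, giving −¼ ln(0.842) = 0.042994.
d = 0.290803 + 0.042994 = 0.333797.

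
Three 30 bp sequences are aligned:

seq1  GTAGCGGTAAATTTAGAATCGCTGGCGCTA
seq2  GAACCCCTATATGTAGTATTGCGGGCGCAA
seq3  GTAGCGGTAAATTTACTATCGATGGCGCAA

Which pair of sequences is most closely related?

seq1–seq2: 10/30 differ, p = 0.333, d = 0.441.
seq1–seq3: 4/30 differ, p = 0.133, d = 0.147.
seq2–seq3: 10/30 differ, p = 0.333, d = 0.441.
The smallest distance is between seq1 and seq3.

seq1 and seq3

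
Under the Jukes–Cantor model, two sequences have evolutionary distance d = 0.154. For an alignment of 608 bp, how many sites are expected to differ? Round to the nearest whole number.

85

Invert JC69: p = (3/4)(1 − e^(−4d/3)) = 0.75 × (1 − e^(-0.205333)) = 0.75 × (1 − 0.814376) = 0.139218.
Expected differing sites = pL ≈ 0.139218 × 608 = 84.644544 ≈ 85.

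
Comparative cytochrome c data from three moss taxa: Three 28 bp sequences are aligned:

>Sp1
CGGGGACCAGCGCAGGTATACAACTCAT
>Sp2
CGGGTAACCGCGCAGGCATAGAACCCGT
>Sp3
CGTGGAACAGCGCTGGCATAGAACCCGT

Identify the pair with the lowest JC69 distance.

Sp1–Sp2: 7/28 differ, p = 0.250, d = 0.304.
Sp1–Sp3: 7/28 differ, p = 0.250, d = 0.304.
Sp2–Sp3: 4/28 differ, p = 0.143, d = 0.158.
The smallest distance is between Sp2 and Sp3.

Sp2 and Sp3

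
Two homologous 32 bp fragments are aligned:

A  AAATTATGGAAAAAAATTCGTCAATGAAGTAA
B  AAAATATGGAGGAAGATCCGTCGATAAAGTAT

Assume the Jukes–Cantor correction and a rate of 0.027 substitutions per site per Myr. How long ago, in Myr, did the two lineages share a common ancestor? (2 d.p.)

The sequences differ at 8 of 32 sites (4, 11, 12, 15, 18, 23, 26, 32), so p = 8/32 = 0.25.
d = −(3/4) ln(1 − 4p/3) = −0.75 ln(1 − 0.333333) = −0.75 ln(0.666667)
  = −0.75 × (-0.405465) = 0.304099 substitutions/site.
Under a molecular clock d = 2μt, so t = d/(2μ) = 0.304099 / (2 × 0.027) = 5.63 Myr.

5.63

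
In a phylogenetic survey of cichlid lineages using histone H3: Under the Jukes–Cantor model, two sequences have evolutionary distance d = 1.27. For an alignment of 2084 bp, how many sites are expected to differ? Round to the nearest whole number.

Invert JC69: p = (3/4)(1 − e^(−4d/3)) = 0.75 × (1 − e^(-1.693333)) = 0.75 × (1 − 0.183906) = 0.612071.
Expected differing sites = pL ≈ 0.612071 × 2084 = 1275.555964 ≈ 1276.

1276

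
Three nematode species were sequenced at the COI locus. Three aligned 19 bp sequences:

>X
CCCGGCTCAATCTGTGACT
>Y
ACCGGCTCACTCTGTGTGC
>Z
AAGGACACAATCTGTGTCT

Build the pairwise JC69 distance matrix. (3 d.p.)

d(X,Y) = 0.324, d(X,Z) = 0.410, d(Y,Z) = 0.507

X–Y: 5/19 sites differ → p ≈ 0.263158, d = −0.75 ln(1 − 0.350877) = 0.324100 ≈ 0.324.
X–Z: 6/19 sites differ → p ≈ 0.315789, d = −0.75 ln(1 − 0.421052) = 0.409907 ≈ 0.410.
Y–Z: 7/19 sites differ → p ≈ 0.368421, d = −0.75 ln(1 − 0.491228) = 0.506816 ≈ 0.507.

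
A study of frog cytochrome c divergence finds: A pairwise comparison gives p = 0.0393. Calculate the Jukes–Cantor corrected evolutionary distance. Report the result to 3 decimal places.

d = −(3/4) ln(1 − 4p/3) = −0.75 ln(1 − 0.0524) = −0.75 ln(0.9476)
  = −0.75 × (-0.053823) = 0.040367 substitutions/site.

0.040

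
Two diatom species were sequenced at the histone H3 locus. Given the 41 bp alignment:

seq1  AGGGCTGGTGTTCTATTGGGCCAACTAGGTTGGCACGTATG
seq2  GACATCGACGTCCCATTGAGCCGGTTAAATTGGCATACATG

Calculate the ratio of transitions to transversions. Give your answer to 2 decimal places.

18.00

Transitions are A↔G and C↔T; transversions are all other mismatches.
Transitions: 18. Transversions: 1.
R = 18/1 = 18.00.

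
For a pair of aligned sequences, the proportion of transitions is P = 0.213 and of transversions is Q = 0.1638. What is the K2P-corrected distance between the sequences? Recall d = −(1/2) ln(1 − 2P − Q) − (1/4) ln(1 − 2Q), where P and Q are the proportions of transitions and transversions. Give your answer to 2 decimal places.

Under the Kimura two-parameter model, d = −½ ln(1 − 2P − Q) − ¼ ln(1 − 2Q).
1 − 2P − Q = 0.4102, giving −½ ln(0.4102) = 0.445555.
1 − 2Q = 0.6724, giving −¼ ln(0.6724) = 0.099225.
d = 0.445555 + 0.099225 = 0.544780.

0.54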